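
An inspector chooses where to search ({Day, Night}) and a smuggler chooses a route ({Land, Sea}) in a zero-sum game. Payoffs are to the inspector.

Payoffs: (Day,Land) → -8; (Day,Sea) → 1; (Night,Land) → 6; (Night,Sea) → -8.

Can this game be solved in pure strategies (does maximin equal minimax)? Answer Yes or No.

No

Row minima: Day → -8, Night → -8; maximin = -8.
Column maxima: Land → 6, Sea → 1; minimax = 1.
-8 ≠ 1, so no pure-strategy equilibrium exists.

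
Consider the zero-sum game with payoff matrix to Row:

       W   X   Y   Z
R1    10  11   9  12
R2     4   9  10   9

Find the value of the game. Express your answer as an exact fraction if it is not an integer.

64/7

Row minima: R1 → 9, R2 → 4; maximin = 9.
Column maxima: W → 10, X → 11, Y → 10, Z → 12; minimax = 10.
9 ≠ 10, so there is no saddle point; optimal play is mixed.
X is strictly dominated by W (it gives Row strictly more in every row), so Column never plays it.
Z is strictly dominated by W (it gives Row strictly more in every row), so Column never plays it.
On the remaining 2×2 (R1, R2 vs W, Y):
Let Row play R1 with probability p. Expected payoff against W: 10p + 4(1−p) = 6p + 4; against Y: 9p + 10(1−p) = −p + 10.
Setting these equal: 6p + 4 = −p + 10 ⇒ 7p = 6 ⇒ p = 6/7, and the value is (6)·(6/7) + 4 = 64/7.
For Column: with q = P(W), equating R1's and R2's payoffs gives q + 9 = −6q + 10 ⇒ q = 1/7.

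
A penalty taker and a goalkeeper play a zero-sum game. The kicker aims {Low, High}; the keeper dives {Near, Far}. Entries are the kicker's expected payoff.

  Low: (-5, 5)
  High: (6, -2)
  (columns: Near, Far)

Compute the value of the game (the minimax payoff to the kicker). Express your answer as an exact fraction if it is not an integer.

Row minima: Low → -5, High → -2; maximin = -2.
Column maxima: Near → 6, Far → 5; minimax = 5.
-2 ≠ 5, so there is no saddle point; optimal play is mixed.
Let the kicker play Low with probability p. Expected payoff against Near: (-5)p + 6(1−p) = −11p + 6; against Far: 5p + (-2)(1−p) = 7p − 2.
Setting these equal: −11p + 6 = 7p − 2 ⇒ −18p = -8 ⇒ p = 4/9, and the value is (-11)·(4/9) + 6 = 10/9.
For the keeper: with q = P(Near), equating Low's and High's payoffs gives −10q + 5 = 8q − 2 ⇒ q = 7/18.

10/9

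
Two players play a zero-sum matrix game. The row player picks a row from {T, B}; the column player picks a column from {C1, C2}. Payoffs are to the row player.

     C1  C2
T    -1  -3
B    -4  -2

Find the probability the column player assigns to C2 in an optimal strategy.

3/4

Row minima: T → -3, B → -4; maximin = -3.
Column maxima: C1 → -1, C2 → -2; minimax = -2.
-3 ≠ -2, so there is no saddle point; optimal play is mixed.
Let the row player play T with probability p. Expected payoff against C1: (-1)p + (-4)(1−p) = 3p − 4; against C2: (-3)p + (-2)(1−p) = −p − 2.
Setting these equal: 3p − 4 = −p − 2 ⇒ 4p = 2 ⇒ p = 1/2, and the value is (3)·(1/2) − 4 = -5/2.
For the column player: with q = P(C1), equating T's and B's payoffs gives 2q − 3 = −2q − 2 ⇒ q = 1/4.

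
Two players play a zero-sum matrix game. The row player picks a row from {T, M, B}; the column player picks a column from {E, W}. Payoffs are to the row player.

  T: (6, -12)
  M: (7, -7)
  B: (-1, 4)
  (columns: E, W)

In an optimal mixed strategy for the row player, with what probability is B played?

14/19

Row minima: T → -12, M → -7, B → -1; maximin = -1.
Column maxima: E → 7, W → 4; minimax = 4.
-1 ≠ 4, so there is no saddle point; optimal play is mixed.
T is strictly dominated by M, so the row player never plays it.
On the remaining 2×2 (M, B vs E, W):
Let the row player play M with probability p. Expected payoff against E: 7p + (-1)(1−p) = 8p − 1; against W: (-7)p + 4(1−p) = −11p + 4.
Setting these equal: 8p − 1 = −11p + 4 ⇒ 19p = 5 ⇒ p = 5/19, and the value is (8)·(5/19) − 1 = 21/19.
For the column player: with q = P(E), equating M's and B's payoffs gives 14q − 7 = −5q + 4 ⇒ q = 11/19.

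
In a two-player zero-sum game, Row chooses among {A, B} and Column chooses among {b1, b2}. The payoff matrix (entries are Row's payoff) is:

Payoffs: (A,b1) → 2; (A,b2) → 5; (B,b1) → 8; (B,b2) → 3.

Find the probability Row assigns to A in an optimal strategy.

5/8

Row minima: A → 2, B → 3; maximin = 3.
Column maxima: b1 → 8, b2 → 5; minimax = 5.
3 ≠ 5, so there is no saddle point; optimal play is mixed.
Let Row play A with probability p. Expected payoff against b1: 2p + 8(1−p) = −6p + 8; against b2: 5p + 3(1−p) = 2p + 3.
Setting these equal: −6p + 8 = 2p + 3 ⇒ −8p = -5 ⇒ p = 5/8, and the value is (-6)·(5/8) + 8 = 17/4.
For Column: with q = P(b1), equating A's and B's payoffs gives −3q + 5 = 5q + 3 ⇒ q = 1/4.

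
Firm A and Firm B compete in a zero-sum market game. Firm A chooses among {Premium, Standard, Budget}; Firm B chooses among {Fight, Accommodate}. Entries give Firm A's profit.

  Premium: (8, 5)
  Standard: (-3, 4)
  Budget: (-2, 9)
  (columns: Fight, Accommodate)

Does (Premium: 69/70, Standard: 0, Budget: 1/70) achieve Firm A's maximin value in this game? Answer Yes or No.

No

Against Fight this mix gives (69/70)·8 + (1/70)·(-2) = 55/7.
Against Accommodate this mix gives (69/70)·5 + (1/70)·9 = 177/35.
Firm B will play Accommodate, holding Firm A to 177/35. Shifting weight toward the row that does better against Accommodate would raise this floor (the equalizing mix achieves 41/7 against both Accommodate and Fight), so the proposed strategy is not optimal.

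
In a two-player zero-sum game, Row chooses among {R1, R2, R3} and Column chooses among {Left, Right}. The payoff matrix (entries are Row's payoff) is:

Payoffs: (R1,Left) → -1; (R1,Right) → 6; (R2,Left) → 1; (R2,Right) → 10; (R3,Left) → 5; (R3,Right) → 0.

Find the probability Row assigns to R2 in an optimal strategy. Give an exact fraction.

5/14

Row minima: R1 → -1, R2 → 1, R3 → 0; maximin = 1.
Column maxima: Left → 5, Right → 10; minimax = 5.
1 ≠ 5, so there is no saddle point; optimal play is mixed.
R1 is strictly dominated by R2, so Row never plays it.
On the remaining 2×2 (R2, R3 vs Left, Right):
Let Row play R2 with probability p. Expected payoff against Left: 1p + 5(1−p) = −4p + 5; against Right: 10p + 0(1−p) = 10p.
Setting these equal: −4p + 5 = 10p ⇒ −14p = -5 ⇒ p = 5/14, and the value is (-4)·(5/14) + 5 = 25/7.
For Column: with q = P(Left), equating R2's and R3's payoffs gives −9q + 10 = 5q ⇒ q = 5/7.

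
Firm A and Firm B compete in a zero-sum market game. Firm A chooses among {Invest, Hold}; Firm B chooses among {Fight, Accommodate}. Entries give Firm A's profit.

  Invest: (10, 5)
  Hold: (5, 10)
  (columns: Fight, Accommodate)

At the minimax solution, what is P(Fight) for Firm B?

1/2

Row minima: Invest → 5, Hold → 5; maximin = 5.
Column maxima: Fight → 10, Accommodate → 10; minimax = 10.
5 ≠ 10, so there is no saddle point; optimal play is mixed.
Let Firm A play Invest with probability p. Expected payoff against Fight: 10p + 5(1−p) = 5p + 5; against Accommodate: 5p + 10(1−p) = −5p + 10.
Setting these equal: 5p + 5 = −5p + 10 ⇒ 10p = 5 ⇒ p = 1/2, and the value is (5)·(1/2) + 5 = 15/2.
For Firm B: with q = P(Fight), equating Invest's and Hold's payoffs gives 5q + 5 = −5q + 10 ⇒ q = 1/2.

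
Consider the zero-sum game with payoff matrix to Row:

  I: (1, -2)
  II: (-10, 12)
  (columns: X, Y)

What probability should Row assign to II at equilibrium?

Row minima: I → -2, II → -10; maximin = -2.
Column maxima: X → 1, Y → 12; minimax = 1.
-2 ≠ 1, so there is no saddle point; optimal play is mixed.
Let Row play I with probability p. Expected payoff against X: 1p + (-10)(1−p) = 11p − 10; against Y: (-2)p + 12(1−p) = −14p + 12.
Setting these equal: 11p − 10 = −14p + 12 ⇒ 25p = 22 ⇒ p = 22/25, and the value is (11)·(22/25) − 10 = -8/25.
For Column: with q = P(X), equating I's and II's payoffs gives 3q − 2 = −22q + 12 ⇒ q = 14/25.

3/25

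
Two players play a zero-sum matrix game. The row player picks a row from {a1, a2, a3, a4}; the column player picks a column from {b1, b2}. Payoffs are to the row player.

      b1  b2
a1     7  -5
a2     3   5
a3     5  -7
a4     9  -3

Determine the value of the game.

27/7

Row minima: a1 → -5, a2 → 3, a3 → -7, a4 → -3; maximin = 3.
Column maxima: b1 → 9, b2 → 5; minimax = 5.
3 ≠ 5, so there is no saddle point; optimal play is mixed.
a1 is strictly dominated by a4, so the row player never plays it.
a3 is strictly dominated by a4, so the row player never plays it.
On the remaining 2×2 (a2, a4 vs b1, b2):
Let the row player play a2 with probability p. Expected payoff against b1: 3p + 9(1−p) = −6p + 9; against b2: 5p + (-3)(1−p) = 8p − 3.
Setting these equal: −6p + 9 = 8p − 3 ⇒ −14p = -12 ⇒ p = 6/7, and the value is (-6)·(6/7) + 9 = 27/7.
For the column player: with q = P(b1), equating a2's and a4's payoffs gives −2q + 5 = 12q − 3 ⇒ q = 4/7.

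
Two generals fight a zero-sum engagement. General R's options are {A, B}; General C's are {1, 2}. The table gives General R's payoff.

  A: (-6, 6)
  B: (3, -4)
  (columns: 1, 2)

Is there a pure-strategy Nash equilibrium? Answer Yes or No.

Row minima: A → -6, B → -4; maximin = -4.
Column maxima: 1 → 3, 2 → 6; minimax = 3.
-4 ≠ 3, so no pure-strategy equilibrium exists.

No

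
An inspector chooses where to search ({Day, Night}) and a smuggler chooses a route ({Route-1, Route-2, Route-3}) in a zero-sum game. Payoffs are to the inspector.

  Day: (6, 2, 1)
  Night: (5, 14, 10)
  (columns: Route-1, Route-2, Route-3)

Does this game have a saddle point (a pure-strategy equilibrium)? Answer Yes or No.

No

Row minima: Day → 1, Night → 5; maximin = 5.
Column maxima: Route-1 → 6, Route-2 → 14, Route-3 → 10; minimax = 6.
5 ≠ 6, so no pure-strategy equilibrium exists.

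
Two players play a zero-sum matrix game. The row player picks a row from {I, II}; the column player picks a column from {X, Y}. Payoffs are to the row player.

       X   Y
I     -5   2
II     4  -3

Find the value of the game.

-1/2

Row minima: I → -5, II → -3; maximin = -3.
Column maxima: X → 4, Y → 2; minimax = 2.
-3 ≠ 2, so there is no saddle point; optimal play is mixed.
Let the row player play I with probability p. Expected payoff against X: (-5)p + 4(1−p) = −9p + 4; against Y: 2p + (-3)(1−p) = 5p − 3.
Setting these equal: −9p + 4 = 5p − 3 ⇒ −14p = -7 ⇒ p = 1/2, and the value is (-9)·(1/2) + 4 = -1/2.
For the column player: with q = P(X), equating I's and II's payoffs gives −7q + 2 = 7q − 3 ⇒ q = 5/14.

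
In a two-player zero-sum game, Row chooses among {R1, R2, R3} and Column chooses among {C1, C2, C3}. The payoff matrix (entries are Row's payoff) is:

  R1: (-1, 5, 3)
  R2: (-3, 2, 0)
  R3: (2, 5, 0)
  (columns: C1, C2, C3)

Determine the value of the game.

1

Row minima: R1 → -1, R2 → -3, R3 → 0; maximin = 0.
Column maxima: C1 → 2, C2 → 5, C3 → 3; minimax = 2.
0 ≠ 2, so there is no saddle point; optimal play is mixed.
R2 is strictly dominated by R1, so Row never plays it.
C2 is strictly dominated by C1 (it gives Row strictly more in every row), so Column never plays it.
On the remaining 2×2 (R1, R3 vs C1, C3):
Let Row play R1 with probability p. Expected payoff against C1: (-1)p + 2(1−p) = −3p + 2; against C3: 3p + 0(1−p) = 3p.
Setting these equal: −3p + 2 = 3p ⇒ −6p = -2 ⇒ p = 1/3, and the value is (-3)·(1/3) + 2 = 1.
For Column: with q = P(C1), equating R1's and R3's payoffs gives −4q + 3 = 2q ⇒ q = 1/2.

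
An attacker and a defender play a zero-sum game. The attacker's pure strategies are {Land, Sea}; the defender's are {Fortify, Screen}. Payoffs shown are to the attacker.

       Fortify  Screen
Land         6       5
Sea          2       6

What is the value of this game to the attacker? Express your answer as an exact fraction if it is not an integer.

Row minima: Land → 5, Sea → 2; maximin = 5.
Column maxima: Fortify → 6, Screen → 6; minimax = 6.
5 ≠ 6, so there is no saddle point; optimal play is mixed.
Let the attacker play Land with probability p. Expected payoff against Fortify: 6p + 2(1−p) = 4p + 2; against Screen: 5p + 6(1−p) = −p + 6.
Setting these equal: 4p + 2 = −p + 6 ⇒ 5p = 4 ⇒ p = 4/5, and the value is (4)·(4/5) + 2 = 26/5.
For the defender: with q = P(Fortify), equating Land's and Sea's payoffs gives q + 5 = −4q + 6 ⇒ q = 1/5.

26/5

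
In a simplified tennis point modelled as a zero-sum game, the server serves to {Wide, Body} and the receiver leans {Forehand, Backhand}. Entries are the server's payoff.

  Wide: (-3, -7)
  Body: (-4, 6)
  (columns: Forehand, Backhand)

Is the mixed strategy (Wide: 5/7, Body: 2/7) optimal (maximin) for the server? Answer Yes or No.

Against Forehand this mix gives (5/7)·(-3) + (2/7)·(-4) = -23/7.
Against Backhand this mix gives (5/7)·(-7) + (2/7)·6 = -23/7.
All of the receiver's active replies (Forehand, Backhand) yield -23/7, and no column does worse for the server. The mix makes the receiver indifferent and guarantees -23/7, so it is optimal.

Yes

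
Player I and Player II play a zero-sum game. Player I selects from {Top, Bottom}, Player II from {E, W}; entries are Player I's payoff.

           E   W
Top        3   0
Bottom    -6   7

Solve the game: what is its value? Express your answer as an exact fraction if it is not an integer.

21/16

Row minima: Top → 0, Bottom → -6; maximin = 0.
Column maxima: E → 3, W → 7; minimax = 3.
0 ≠ 3, so there is no saddle point; optimal play is mixed.
Let Player I play Top with probability p. Expected payoff against E: 3p + (-6)(1−p) = 9p − 6; against W: 0p + 7(1−p) = −7p + 7.
Setting these equal: 9p − 6 = −7p + 7 ⇒ 16p = 13 ⇒ p = 13/16, and the value is (9)·(13/16) − 6 = 21/16.
For Player II: with q = P(E), equating Top's and Bottom's payoffs gives 3q = −13q + 7 ⇒ q = 7/16.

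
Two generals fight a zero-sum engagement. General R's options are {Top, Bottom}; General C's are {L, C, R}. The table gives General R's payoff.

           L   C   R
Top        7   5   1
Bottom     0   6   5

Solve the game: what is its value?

Row minima: Top → 1, Bottom → 0; maximin = 1.
Column maxima: L → 7, C → 6, R → 5; minimax = 5.
1 ≠ 5, so there is no saddle point; optimal play is mixed.
C is strictly dominated by R (it gives General R strictly more in every row), so General C never plays it.
On the remaining 2×2 (Top, Bottom vs L, R):
Let General R play Top with probability p. Expected payoff against L: 7p + 0(1−p) = 7p; against R: 1p + 5(1−p) = −4p + 5.
Setting these equal: 7p = −4p + 5 ⇒ 11p = 5 ⇒ p = 5/11, and the value is (7)·(5/11) = 35/11.
For General C: with q = P(L), equating Top's and Bottom's payoffs gives 6q + 1 = −5q + 5 ⇒ q = 4/11.

35/11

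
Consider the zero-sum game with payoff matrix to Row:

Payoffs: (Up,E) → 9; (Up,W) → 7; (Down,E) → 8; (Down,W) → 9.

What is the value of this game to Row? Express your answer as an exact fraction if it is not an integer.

Row minima: Up → 7, Down → 8; maximin = 8.
Column maxima: E → 9, W → 9; minimax = 9.
8 ≠ 9, so there is no saddle point; optimal play is mixed.
Let Row play Up with probability p. Expected payoff against E: 9p + 8(1−p) = p + 8; against W: 7p + 9(1−p) = −2p + 9.
Setting these equal: p + 8 = −2p + 9 ⇒ 3p = 1 ⇒ p = 1/3, and the value is (1)·(1/3) + 8 = 25/3.
For Column: with q = P(E), equating Up's and Down's payoffs gives 2q + 7 = −q + 9 ⇒ q = 2/3.

25/3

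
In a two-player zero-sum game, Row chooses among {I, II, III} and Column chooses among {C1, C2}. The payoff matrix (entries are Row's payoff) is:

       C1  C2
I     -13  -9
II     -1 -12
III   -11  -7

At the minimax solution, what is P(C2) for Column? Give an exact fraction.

Row minima: I → -13, II → -12, III → -11; maximin = -11.
Column maxima: C1 → -1, C2 → -7; minimax = -7.
-11 ≠ -7, so there is no saddle point; optimal play is mixed.
I is strictly dominated by III, so Row never plays it.
On the remaining 2×2 (II, III vs C1, C2):
Let Row play II with probability p. Expected payoff against C1: (-1)p + (-11)(1−p) = 10p − 11; against C2: (-12)p + (-7)(1−p) = −5p − 7.
Setting these equal: 10p − 11 = −5p − 7 ⇒ 15p = 4 ⇒ p = 4/15, and the value is (10)·(4/15) − 11 = -25/3.
For Column: with q = P(C1), equating II's and III's payoffs gives 11q − 12 = −4q − 7 ⇒ q = 1/3.

2/3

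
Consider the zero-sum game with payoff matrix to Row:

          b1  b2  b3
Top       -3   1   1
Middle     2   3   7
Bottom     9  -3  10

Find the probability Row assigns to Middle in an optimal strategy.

Row minima: Top → -3, Middle → 2, Bottom → -3; maximin = 2.
Column maxima: b1 → 9, b2 → 3, b3 → 10; minimax = 3.
2 ≠ 3, so there is no saddle point; optimal play is mixed.
Top is strictly dominated by Middle, so Row never plays it.
b3 is strictly dominated by b1 (it gives Row strictly more in every row), so Column never plays it.
On the remaining 2×2 (Middle, Bottom vs b1, b2):
Let Row play Middle with probability p. Expected payoff against b1: 2p + 9(1−p) = −7p + 9; against b2: 3p + (-3)(1−p) = 6p − 3.
Setting these equal: −7p + 9 = 6p − 3 ⇒ −13p = -12 ⇒ p = 12/13, and the value is (-7)·(12/13) + 9 = 33/13.
For Column: with q = P(b1), equating Middle's and Bottom's payoffs gives −q + 3 = 12q − 3 ⇒ q = 6/13.

12/13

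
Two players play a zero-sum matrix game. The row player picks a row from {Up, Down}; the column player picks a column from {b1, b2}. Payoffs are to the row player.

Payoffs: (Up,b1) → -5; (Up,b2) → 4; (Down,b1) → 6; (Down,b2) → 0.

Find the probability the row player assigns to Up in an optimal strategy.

Row minima: Up → -5, Down → 0; maximin = 0.
Column maxima: b1 → 6, b2 → 4; minimax = 4.
0 ≠ 4, so there is no saddle point; optimal play is mixed.
Let the row player play Up with probability p. Expected payoff against b1: (-5)p + 6(1−p) = −11p + 6; against b2: 4p + 0(1−p) = 4p.
Setting these equal: −11p + 6 = 4p ⇒ −15p = -6 ⇒ p = 2/5, and the value is (-11)·(2/5) + 6 = 8/5.
For the column player: with q = P(b1), equating Up's and Down's payoffs gives −9q + 4 = 6q ⇒ q = 4/15.

2/5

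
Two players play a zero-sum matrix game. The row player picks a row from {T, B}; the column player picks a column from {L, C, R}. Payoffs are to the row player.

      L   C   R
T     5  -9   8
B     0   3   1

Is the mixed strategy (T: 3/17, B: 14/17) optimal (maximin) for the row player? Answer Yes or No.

Yes

Against L this mix gives (3/17)·5 + (14/17)·0 = 15/17.
Against C this mix gives (3/17)·(-9) + (14/17)·3 = 15/17.
Against R this mix gives (3/17)·8 + (14/17)·1 = 38/17.
All of the column player's active replies (L, C) yield 15/17, and no column does worse for the row player. The mix makes the column player indifferent and guarantees 15/17, so it is optimal.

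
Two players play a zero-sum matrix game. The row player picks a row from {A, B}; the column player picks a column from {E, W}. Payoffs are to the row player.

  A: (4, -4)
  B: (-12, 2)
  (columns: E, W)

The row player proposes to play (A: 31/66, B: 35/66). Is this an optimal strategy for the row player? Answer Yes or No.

No

Against E this mix gives (31/66)·4 + (35/66)·(-12) = -148/33.
Against W this mix gives (31/66)·(-4) + (35/66)·2 = -9/11.
The column player will play E, holding the row player to -148/33. Shifting weight toward the row that does better against E would raise this floor (the equalizing mix achieves -20/11 against both E and W), so the proposed strategy is not optimal.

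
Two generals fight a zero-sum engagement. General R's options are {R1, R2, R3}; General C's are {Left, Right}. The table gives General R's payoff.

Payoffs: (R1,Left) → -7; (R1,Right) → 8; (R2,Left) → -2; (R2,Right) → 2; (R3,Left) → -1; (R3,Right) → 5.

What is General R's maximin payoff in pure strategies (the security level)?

-1

Row minima: R1 → -7, R2 → -2, R3 → -1.
The best of these is -1.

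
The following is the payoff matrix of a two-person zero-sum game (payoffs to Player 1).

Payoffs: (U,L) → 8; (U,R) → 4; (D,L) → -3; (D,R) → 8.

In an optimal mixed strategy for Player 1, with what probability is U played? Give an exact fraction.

11/15

Row minima: U → 4, D → -3; maximin = 4.
Column maxima: L → 8, R → 8; minimax = 8.
4 ≠ 8, so there is no saddle point; optimal play is mixed.
Let Player 1 play U with probability p. Expected payoff against L: 8p + (-3)(1−p) = 11p − 3; against R: 4p + 8(1−p) = −4p + 8.
Setting these equal: 11p − 3 = −4p + 8 ⇒ 15p = 11 ⇒ p = 11/15, and the value is (11)·(11/15) − 3 = 76/15.
For Player 2: with q = P(L), equating U's and D's payoffs gives 4q + 4 = −11q + 8 ⇒ q = 4/15.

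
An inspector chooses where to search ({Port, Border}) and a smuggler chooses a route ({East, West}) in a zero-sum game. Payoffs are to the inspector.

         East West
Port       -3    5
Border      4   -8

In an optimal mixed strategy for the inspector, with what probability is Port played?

Row minima: Port → -3, Border → -8; maximin = -3.
Column maxima: East → 4, West → 5; minimax = 4.
-3 ≠ 4, so there is no saddle point; optimal play is mixed.
Let the inspector play Port with probability p. Expected payoff against East: (-3)p + 4(1−p) = −7p + 4; against West: 5p + (-8)(1−p) = 13p − 8.
Setting these equal: −7p + 4 = 13p − 8 ⇒ −20p = -12 ⇒ p = 3/5, and the value is (-7)·(3/5) + 4 = -1/5.
For the smuggler: with q = P(East), equating Port's and Border's payoffs gives −8q + 5 = 12q − 8 ⇒ q = 13/20.

3/5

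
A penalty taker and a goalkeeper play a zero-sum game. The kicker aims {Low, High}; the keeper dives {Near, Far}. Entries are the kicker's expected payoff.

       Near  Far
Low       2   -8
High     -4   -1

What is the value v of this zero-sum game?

-34/13

Row minima: Low → -8, High → -4; maximin = -4.
Column maxima: Near → 2, Far → -1; minimax = -1.
-4 ≠ -1, so there is no saddle point; optimal play is mixed.
Let the kicker play Low with probability p. Expected payoff against Near: 2p + (-4)(1−p) = 6p − 4; against Far: (-8)p + (-1)(1−p) = −7p − 1.
Setting these equal: 6p − 4 = −7p − 1 ⇒ 13p = 3 ⇒ p = 3/13, and the value is (6)·(3/13) − 4 = -34/13.
For the keeper: with q = P(Near), equating Low's and High's payoffs gives 10q − 8 = −3q − 1 ⇒ q = 7/13.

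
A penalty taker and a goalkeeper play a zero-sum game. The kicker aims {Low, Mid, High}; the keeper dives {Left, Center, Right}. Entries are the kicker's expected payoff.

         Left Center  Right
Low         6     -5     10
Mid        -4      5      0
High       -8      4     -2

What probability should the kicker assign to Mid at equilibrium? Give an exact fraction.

11/20

Row minima: Low → -5, Mid → -4, High → -8; maximin = -4.
Column maxima: Left → 6, Center → 5, Right → 10; minimax = 5.
-4 ≠ 5, so there is no saddle point; optimal play is mixed.
High is strictly dominated by Mid, so the kicker never plays it.
Right is strictly dominated by Left (it gives the kicker strictly more in every row), so the keeper never plays it.
On the remaining 2×2 (Low, Mid vs Left, Center):
Let the kicker play Low with probability p. Expected payoff against Left: 6p + (-4)(1−p) = 10p − 4; against Center: (-5)p + 5(1−p) = −10p + 5.
Setting these equal: 10p − 4 = −10p + 5 ⇒ 20p = 9 ⇒ p = 9/20, and the value is (10)·(9/20) − 4 = 1/2.
For the keeper: with q = P(Left), equating Low's and Mid's payoffs gives 11q − 5 = −9q + 5 ⇒ q = 1/2.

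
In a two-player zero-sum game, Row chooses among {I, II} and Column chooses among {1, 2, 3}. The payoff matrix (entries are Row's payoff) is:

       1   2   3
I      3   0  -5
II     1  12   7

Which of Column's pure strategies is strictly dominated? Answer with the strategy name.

3 holds Row's payoff strictly below 2 in every row: -5 < 0, 7 < 12.
So 2 is strictly dominated for Column.

2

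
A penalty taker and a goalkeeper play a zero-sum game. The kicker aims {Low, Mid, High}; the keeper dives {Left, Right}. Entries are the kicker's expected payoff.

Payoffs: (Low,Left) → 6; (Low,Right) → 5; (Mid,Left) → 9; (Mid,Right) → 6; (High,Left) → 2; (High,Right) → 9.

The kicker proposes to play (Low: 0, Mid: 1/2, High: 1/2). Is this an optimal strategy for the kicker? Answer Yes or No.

Against Left this mix gives (1/2)·9 + (1/2)·2 = 11/2.
Against Right this mix gives (1/2)·6 + (1/2)·9 = 15/2.
The keeper will play Left, holding the kicker to 11/2. Shifting weight toward the row that does better against Left would raise this floor (the equalizing mix achieves 69/10 against both Left and Right), so the proposed strategy is not optimal.

No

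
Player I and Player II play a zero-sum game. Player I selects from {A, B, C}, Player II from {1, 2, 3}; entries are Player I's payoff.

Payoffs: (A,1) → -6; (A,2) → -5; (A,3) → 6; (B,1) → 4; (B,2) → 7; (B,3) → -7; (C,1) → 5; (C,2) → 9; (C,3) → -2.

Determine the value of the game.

Row minima: A → -6, B → -7, C → -2; maximin = -2.
Column maxima: 1 → 5, 2 → 9, 3 → 6; minimax = 5.
-2 ≠ 5, so there is no saddle point; optimal play is mixed.
B is strictly dominated by C, so Player I never plays it.
2 is strictly dominated by 1 (it gives Player I strictly more in every row), so Player II never plays it.
On the remaining 2×2 (A, C vs 1, 3):
Let Player I play A with probability p. Expected payoff against 1: (-6)p + 5(1−p) = −11p + 5; against 3: 6p + (-2)(1−p) = 8p − 2.
Setting these equal: −11p + 5 = 8p − 2 ⇒ −19p = -7 ⇒ p = 7/19, and the value is (-11)·(7/19) + 5 = 18/19.
For Player II: with q = P(1), equating A's and C's payoffs gives −12q + 6 = 7q − 2 ⇒ q = 8/19.

18/19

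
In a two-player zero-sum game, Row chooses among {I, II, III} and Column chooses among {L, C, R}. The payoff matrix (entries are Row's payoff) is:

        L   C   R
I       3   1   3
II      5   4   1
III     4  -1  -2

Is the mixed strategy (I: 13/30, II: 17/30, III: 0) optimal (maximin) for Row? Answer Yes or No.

Against L this mix gives (13/30)·3 + (17/30)·5 = 62/15.
Against C this mix gives (13/30)·1 + (17/30)·4 = 27/10.
Against R this mix gives (13/30)·3 + (17/30)·1 = 28/15.
Column will play R, holding Row to 28/15. Shifting weight toward the row that does better against R would raise this floor (the equalizing mix achieves 11/5 against both R and C), so the proposed strategy is not optimal.

No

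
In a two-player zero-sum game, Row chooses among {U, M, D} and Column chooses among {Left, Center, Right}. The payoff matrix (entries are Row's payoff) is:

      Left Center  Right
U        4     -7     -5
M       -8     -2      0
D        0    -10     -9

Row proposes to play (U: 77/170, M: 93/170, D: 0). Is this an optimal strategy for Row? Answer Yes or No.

Against Left this mix gives (77/170)·4 + (93/170)·(-8) = -218/85.
Against Center this mix gives (77/170)·(-7) + (93/170)·(-2) = -145/34.
Against Right this mix gives (77/170)·(-5) + (93/170)·0 = -77/34.
Column will play Center, holding Row to -145/34. Shifting weight toward the row that does better against Center would raise this floor (the equalizing mix achieves -64/17 against both Center and Left), so the proposed strategy is not optimal.

No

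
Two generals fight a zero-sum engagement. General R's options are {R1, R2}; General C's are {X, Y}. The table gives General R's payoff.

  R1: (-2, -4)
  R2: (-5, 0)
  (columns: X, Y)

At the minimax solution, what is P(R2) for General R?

Row minima: R1 → -4, R2 → -5; maximin = -4.
Column maxima: X → -2, Y → 0; minimax = -2.
-4 ≠ -2, so there is no saddle point; optimal play is mixed.
Let General R play R1 with probability p. Expected payoff against X: (-2)p + (-5)(1−p) = 3p − 5; against Y: (-4)p + 0(1−p) = −4p.
Setting these equal: 3p − 5 = −4p ⇒ 7p = 5 ⇒ p = 5/7, and the value is (3)·(5/7) − 5 = -20/7.
For General C: with q = P(X), equating R1's and R2's payoffs gives 2q − 4 = −5q ⇒ q = 4/7.

2/7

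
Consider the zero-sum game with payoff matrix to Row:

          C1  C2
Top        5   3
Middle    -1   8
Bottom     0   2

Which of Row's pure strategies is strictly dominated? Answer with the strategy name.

Top gives a strictly higher payoff than Bottom against every column: 5 > 0, 3 > 2.
So Bottom is strictly dominated and Row never plays it.

Bottom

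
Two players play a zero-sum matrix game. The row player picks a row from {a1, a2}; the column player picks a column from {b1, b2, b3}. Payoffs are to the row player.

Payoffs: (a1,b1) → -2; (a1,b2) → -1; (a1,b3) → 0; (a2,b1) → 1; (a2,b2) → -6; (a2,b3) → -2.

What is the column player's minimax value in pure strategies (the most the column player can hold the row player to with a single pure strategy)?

-1

Column maxima: b1 → 1, b2 → -1, b3 → 0.
The smallest of these is -1.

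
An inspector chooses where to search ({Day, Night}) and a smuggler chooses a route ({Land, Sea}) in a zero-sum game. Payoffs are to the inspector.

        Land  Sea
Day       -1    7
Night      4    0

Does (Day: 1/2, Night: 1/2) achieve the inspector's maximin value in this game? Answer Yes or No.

No

Against Land this mix gives (1/2)·(-1) + (1/2)·4 = 3/2.
Against Sea this mix gives (1/2)·7 + (1/2)·0 = 7/2.
The smuggler will play Land, holding the inspector to 3/2. Shifting weight toward the row that does better against Land would raise this floor (the equalizing mix achieves 7/3 against both Land and Sea), so the proposed strategy is not optimal.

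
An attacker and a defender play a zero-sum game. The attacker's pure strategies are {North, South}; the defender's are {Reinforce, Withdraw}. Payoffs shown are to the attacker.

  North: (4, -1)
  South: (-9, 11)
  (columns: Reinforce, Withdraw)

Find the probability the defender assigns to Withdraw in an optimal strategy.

13/25

Row minima: North → -1, South → -9; maximin = -1.
Column maxima: Reinforce → 4, Withdraw → 11; minimax = 4.
-1 ≠ 4, so there is no saddle point; optimal play is mixed.
Let the attacker play North with probability p. Expected payoff against Reinforce: 4p + (-9)(1−p) = 13p − 9; against Withdraw: (-1)p + 11(1−p) = −12p + 11.
Setting these equal: 13p − 9 = −12p + 11 ⇒ 25p = 20 ⇒ p = 4/5, and the value is (13)·(4/5) − 9 = 7/5.
For the defender: with q = P(Reinforce), equating North's and South's payoffs gives 5q − 1 = −20q + 11 ⇒ q = 12/25.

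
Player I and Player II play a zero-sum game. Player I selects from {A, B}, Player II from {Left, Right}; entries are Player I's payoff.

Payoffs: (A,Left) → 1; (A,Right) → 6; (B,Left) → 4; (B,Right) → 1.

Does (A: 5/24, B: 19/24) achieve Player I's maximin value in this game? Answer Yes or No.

Against Left this mix gives (5/24)·1 + (19/24)·4 = 27/8.
Against Right this mix gives (5/24)·6 + (19/24)·1 = 49/24.
Player II will play Right, holding Player I to 49/24. Shifting weight toward the row that does better against Right would raise this floor (the equalizing mix achieves 23/8 against both Right and Left), so the proposed strategy is not optimal.

No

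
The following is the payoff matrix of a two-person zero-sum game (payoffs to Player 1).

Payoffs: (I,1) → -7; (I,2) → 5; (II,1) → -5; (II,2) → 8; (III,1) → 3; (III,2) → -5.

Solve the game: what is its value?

-1/21

Row minima: I → -7, II → -5, III → -5; maximin = -5.
Column maxima: 1 → 3, 2 → 8; minimax = 3.
-5 ≠ 3, so there is no saddle point; optimal play is mixed.
I is strictly dominated by II, so Player 1 never plays it.
On the remaining 2×2 (II, III vs 1, 2):
Let Player 1 play II with probability p. Expected payoff against 1: (-5)p + 3(1−p) = −8p + 3; against 2: 8p + (-5)(1−p) = 13p − 5.
Setting these equal: −8p + 3 = 13p − 5 ⇒ −21p = -8 ⇒ p = 8/21, and the value is (-8)·(8/21) + 3 = -1/21.
For Player 2: with q = P(1), equating II's and III's payoffs gives −13q + 8 = 8q − 5 ⇒ q = 13/21.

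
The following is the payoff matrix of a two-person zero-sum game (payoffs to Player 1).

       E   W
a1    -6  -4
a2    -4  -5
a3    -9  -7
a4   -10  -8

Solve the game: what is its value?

Row minima: a1 → -6, a2 → -5, a3 → -9, a4 → -10; maximin = -5.
Column maxima: E → -4, W → -4; minimax = -4.
-5 ≠ -4, so there is no saddle point; optimal play is mixed.
a3 is strictly dominated by a1, so Player 1 never plays it.
a4 is strictly dominated by a1, so Player 1 never plays it.
On the remaining 2×2 (a1, a2 vs E, W):
Let Player 1 play a1 with probability p. Expected payoff against E: (-6)p + (-4)(1−p) = −2p − 4; against W: (-4)p + (-5)(1−p) = p − 5.
Setting these equal: −2p − 4 = p − 5 ⇒ −3p = -1 ⇒ p = 1/3, and the value is (-2)·(1/3) − 4 = -14/3.
For Player 2: with q = P(E), equating a1's and a2's payoffs gives −2q − 4 = q − 5 ⇒ q = 1/3.

-14/3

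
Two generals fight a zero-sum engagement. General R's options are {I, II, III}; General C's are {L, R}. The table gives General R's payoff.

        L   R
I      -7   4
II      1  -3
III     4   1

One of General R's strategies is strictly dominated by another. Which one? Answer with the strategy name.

III gives a strictly higher payoff than II against every column: 4 > 1, 1 > -3.
So II is strictly dominated and General R never plays it.

II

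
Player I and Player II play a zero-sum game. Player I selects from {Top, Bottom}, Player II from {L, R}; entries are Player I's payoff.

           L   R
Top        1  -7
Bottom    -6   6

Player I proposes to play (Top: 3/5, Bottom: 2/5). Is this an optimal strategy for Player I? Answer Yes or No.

Yes

Against L this mix gives (3/5)·1 + (2/5)·(-6) = -9/5.
Against R this mix gives (3/5)·(-7) + (2/5)·6 = -9/5.
All of Player II's active replies (L, R) yield -9/5, and no column does worse for Player I. The mix makes Player II indifferent and guarantees -9/5, so it is optimal.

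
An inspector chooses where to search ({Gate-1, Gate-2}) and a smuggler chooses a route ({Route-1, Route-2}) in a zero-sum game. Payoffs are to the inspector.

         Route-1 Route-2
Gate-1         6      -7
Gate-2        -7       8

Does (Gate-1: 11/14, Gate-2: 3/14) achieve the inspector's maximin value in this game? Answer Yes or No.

No

Against Route-1 this mix gives (11/14)·6 + (3/14)·(-7) = 45/14.
Against Route-2 this mix gives (11/14)·(-7) + (3/14)·8 = -53/14.
The smuggler will play Route-2, holding the inspector to -53/14. Shifting weight toward the row that does better against Route-2 would raise this floor (the equalizing mix achieves -1/28 against both Route-2 and Route-1), so the proposed strategy is not optimal.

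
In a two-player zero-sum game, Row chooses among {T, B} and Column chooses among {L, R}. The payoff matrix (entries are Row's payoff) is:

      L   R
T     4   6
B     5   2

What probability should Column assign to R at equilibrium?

Row minima: T → 4, B → 2; maximin = 4.
Column maxima: L → 5, R → 6; minimax = 5.
4 ≠ 5, so there is no saddle point; optimal play is mixed.
Let Row play T with probability p. Expected payoff against L: 4p + 5(1−p) = −p + 5; against R: 6p + 2(1−p) = 4p + 2.
Setting these equal: −p + 5 = 4p + 2 ⇒ −5p = -3 ⇒ p = 3/5, and the value is (-1)·(3/5) + 5 = 22/5.
For Column: with q = P(L), equating T's and B's payoffs gives −2q + 6 = 3q + 2 ⇒ q = 4/5.

1/5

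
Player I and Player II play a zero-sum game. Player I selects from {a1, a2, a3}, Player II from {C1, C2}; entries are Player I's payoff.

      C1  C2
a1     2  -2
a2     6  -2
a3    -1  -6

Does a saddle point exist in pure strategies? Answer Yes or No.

Yes

Row minima: a1 → -2, a2 → -2, a3 → -6; maximin = -2.
Column maxima: C1 → 6, C2 → -2; minimax = -2.
maximin = minimax = -2, so a saddle point exists.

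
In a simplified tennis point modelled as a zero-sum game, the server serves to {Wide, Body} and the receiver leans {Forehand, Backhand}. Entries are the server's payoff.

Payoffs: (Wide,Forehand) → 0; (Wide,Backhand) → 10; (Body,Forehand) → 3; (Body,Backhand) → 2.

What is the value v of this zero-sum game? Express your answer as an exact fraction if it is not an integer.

Row minima: Wide → 0, Body → 2; maximin = 2.
Column maxima: Forehand → 3, Backhand → 10; minimax = 3.
2 ≠ 3, so there is no saddle point; optimal play is mixed.
Let the server play Wide with probability p. Expected payoff against Forehand: 0p + 3(1−p) = −3p + 3; against Backhand: 10p + 2(1−p) = 8p + 2.
Setting these equal: −3p + 3 = 8p + 2 ⇒ −11p = -1 ⇒ p = 1/11, and the value is (-3)·(1/11) + 3 = 30/11.
For the receiver: with q = P(Forehand), equating Wide's and Body's payoffs gives −10q + 10 = q + 2 ⇒ q = 8/11.

30/11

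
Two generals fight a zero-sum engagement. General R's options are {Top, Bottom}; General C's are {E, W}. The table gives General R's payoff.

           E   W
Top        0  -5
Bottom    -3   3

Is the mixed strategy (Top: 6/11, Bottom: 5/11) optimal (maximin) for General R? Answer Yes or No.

Against E this mix gives (6/11)·0 + (5/11)·(-3) = -15/11.
Against W this mix gives (6/11)·(-5) + (5/11)·3 = -15/11.
All of General C's active replies (E, W) yield -15/11, and no column does worse for General R. The mix makes General C indifferent and guarantees -15/11, so it is optimal.

Yes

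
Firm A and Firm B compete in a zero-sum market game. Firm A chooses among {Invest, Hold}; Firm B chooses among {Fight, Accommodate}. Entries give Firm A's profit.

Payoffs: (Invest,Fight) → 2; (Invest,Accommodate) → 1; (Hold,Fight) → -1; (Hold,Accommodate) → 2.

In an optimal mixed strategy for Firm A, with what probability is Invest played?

3/4

Row minima: Invest → 1, Hold → -1; maximin = 1.
Column maxima: Fight → 2, Accommodate → 2; minimax = 2.
1 ≠ 2, so there is no saddle point; optimal play is mixed.
Let Firm A play Invest with probability p. Expected payoff against Fight: 2p + (-1)(1−p) = 3p − 1; against Accommodate: 1p + 2(1−p) = −p + 2.
Setting these equal: 3p − 1 = −p + 2 ⇒ 4p = 3 ⇒ p = 3/4, and the value is (3)·(3/4) − 1 = 5/4.
For Firm B: with q = P(Fight), equating Invest's and Hold's payoffs gives q + 1 = −3q + 2 ⇒ q = 1/4.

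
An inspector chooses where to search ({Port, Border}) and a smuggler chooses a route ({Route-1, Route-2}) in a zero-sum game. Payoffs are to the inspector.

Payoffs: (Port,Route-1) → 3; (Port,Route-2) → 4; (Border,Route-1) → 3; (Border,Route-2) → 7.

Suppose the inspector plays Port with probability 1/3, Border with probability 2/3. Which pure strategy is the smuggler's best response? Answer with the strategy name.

Route-1

If the smuggler plays Route-1, the inspector's expected payoff is (1/3)·3 + (2/3)·3 = 3.
If the smuggler plays Route-2, the inspector's expected payoff is (1/3)·4 + (2/3)·7 = 6.
The smuggler minimizes the inspector's payoff; the smallest is 3, so the best response is Route-1.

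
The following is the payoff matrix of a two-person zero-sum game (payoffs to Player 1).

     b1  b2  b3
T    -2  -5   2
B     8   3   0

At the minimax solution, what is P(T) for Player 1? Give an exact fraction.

Row minima: T → -5, B → 0; maximin = 0.
Column maxima: b1 → 8, b2 → 3, b3 → 2; minimax = 2.
0 ≠ 2, so there is no saddle point; optimal play is mixed.
b1 is strictly dominated by b2 (it gives Player 1 strictly more in every row), so Player 2 never plays it.
On the remaining 2×2 (T, B vs b2, b3):
Let Player 1 play T with probability p. Expected payoff against b2: (-5)p + 3(1−p) = −8p + 3; against b3: 2p + 0(1−p) = 2p.
Setting these equal: −8p + 3 = 2p ⇒ −10p = -3 ⇒ p = 3/10, and the value is (-8)·(3/10) + 3 = 3/5.
For Player 2: with q = P(b2), equating T's and B's payoffs gives −7q + 2 = 3q ⇒ q = 1/5.

3/10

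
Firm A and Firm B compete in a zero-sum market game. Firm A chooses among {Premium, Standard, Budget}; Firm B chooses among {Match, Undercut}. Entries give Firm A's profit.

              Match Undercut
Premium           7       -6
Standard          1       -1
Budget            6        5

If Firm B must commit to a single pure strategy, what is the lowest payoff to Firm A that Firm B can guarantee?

5

Column maxima: Match → 7, Undercut → 5.
The smallest of these is 5.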